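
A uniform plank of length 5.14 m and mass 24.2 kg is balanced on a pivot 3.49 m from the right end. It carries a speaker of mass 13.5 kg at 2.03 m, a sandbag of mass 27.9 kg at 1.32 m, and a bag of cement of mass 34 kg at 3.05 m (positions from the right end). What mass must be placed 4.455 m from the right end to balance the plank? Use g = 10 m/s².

m ≈ 122 kg

Choose the pivot (at 3.49 m from the right end) as the axis so the support reaction has zero arm there.
Beam weight: 24.2 × 10 = 242 N down at 2.57 m → arm 0.92 m, τ = 242 × 0.92 = 222.6 N·m clockwise.
Speaker: 13.5 × 10 = 135 N down at 2.03 m → arm 1.46 m, τ = 135 × 1.46 = 197.1 N·m clockwise.
Sandbag: 27.9 × 10 = 279 N down at 1.32 m → arm 2.17 m, τ = 279 × 2.17 = 605.4 N·m clockwise.
Bag of cement: 34 × 10 = 340 N down at 3.05 m → arm 0.44 m, τ = 340 × 0.44 = 149.6 N·m clockwise.
Net moment of known loads = 1175 N·m clockwise.
An unknown mass m at 4.455 m has arm 0.965 m; its moment is m·g·0.965 counterclockwise.
Setting net torque to zero: m × 10 × 0.965 = 1175 → m = 1175 / (10 × 0.965) = 122 kg.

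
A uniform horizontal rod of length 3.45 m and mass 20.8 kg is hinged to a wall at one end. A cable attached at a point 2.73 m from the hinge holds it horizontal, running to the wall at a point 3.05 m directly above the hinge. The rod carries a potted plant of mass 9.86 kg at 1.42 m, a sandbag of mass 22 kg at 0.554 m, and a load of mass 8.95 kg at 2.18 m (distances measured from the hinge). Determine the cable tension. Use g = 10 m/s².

T ≈ 401 N

Choose the hinge as the axis so the unknown hinge reaction has zero arm there.
Beam weight: 20.8 × 10 = 208 N down at 1.725 m → arm 1.725 m, τ = 208 × 1.725 = 358.8 N·m clockwise.
Potted plant: 9.86 × 10 = 98.6 N down at 1.42 m → arm 1.42 m, τ = 98.6 × 1.42 = 140 N·m clockwise.
Sandbag: 22 × 10 = 220 N down at 0.554 m → arm 0.554 m, τ = 220 × 0.554 = 121.9 N·m clockwise.
Load: 8.95 × 10 = 89.5 N down at 2.18 m → arm 2.18 m, τ = 89.5 × 2.18 = 195.1 N·m clockwise.
Total clockwise load moment = 815.8 N·m.
The cable tension T acts at 2.73 m; only its component perpendicular to the rod, T sinθ, produces torque. sinθ = h/√(h²+d²) = 3.05/√(3.05²+2.73²) = 0.7451.
For rotational equilibrium, T × 2.73 × 0.7451 = 815.8, so T = 815.8 / 2.034 = 401 N.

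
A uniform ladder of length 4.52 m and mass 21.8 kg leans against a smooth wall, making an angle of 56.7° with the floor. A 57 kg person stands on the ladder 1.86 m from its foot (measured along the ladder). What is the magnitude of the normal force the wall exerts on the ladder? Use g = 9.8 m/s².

N_wall ≈ 221 N

Taking torques about the foot of the ladder:
Ladder weight 21.8×9.8 = 213.6 N acts at 2.26 m along the ladder; its horizontal arm is 2.26·cos56.7° = 1.241 m → τ = 265.1 N·m clockwise.
Person: 57×9.8 = 558.6 N at 1.86 m → arm 1.021 m → τ = 570.3 N·m clockwise.
Wall normal N acts horizontally at the top; its moment arm is the height L sinθ = 4.52·sin56.7° = 3.778 m, counterclockwise.
Στ = 0 ⇒ N × 3.778 = 835.4 ⇒ N = 221 N.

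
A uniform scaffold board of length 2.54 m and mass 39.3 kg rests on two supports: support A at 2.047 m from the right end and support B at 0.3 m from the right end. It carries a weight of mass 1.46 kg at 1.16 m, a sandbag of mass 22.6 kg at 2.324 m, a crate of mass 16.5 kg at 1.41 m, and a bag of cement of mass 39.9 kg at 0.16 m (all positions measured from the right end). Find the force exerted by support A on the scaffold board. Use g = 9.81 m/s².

Choose support B as the axis so its reaction then has zero moment arm.
Beam weight: 39.3 × 9.81 = 385.5 N down at 1.27 m → arm 0.97 m, τ = 385.5 × 0.97 = 373.9 N·m counterclockwise.
Weight: 1.46 × 9.81 = 14.32 N down at 1.16 m → arm 0.86 m, τ = 14.32 × 0.86 = 12.32 N·m counterclockwise.
Sandbag: 22.6 × 9.81 = 221.7 N down at 2.324 m → arm 2.024 m, τ = 221.7 × 2.024 = 448.7 N·m counterclockwise.
Crate: 16.5 × 9.81 = 161.9 N down at 1.41 m → arm 1.11 m, τ = 161.9 × 1.11 = 179.7 N·m counterclockwise.
Bag of cement: 39.9 × 9.81 = 391.4 N down at 0.16 m → arm 0.14 m, τ = 391.4 × 0.14 = 54.8 N·m clockwise.
Net load moment about support B = 959.8 N·m counterclockwise.
Reaction R at support A is upward at 2.047 m, arm 1.747 m → moment R × 1.747 clockwise.
For rotational equilibrium, R × 1.747 = 959.8, so R = 549 N.

R_A ≈ 549 N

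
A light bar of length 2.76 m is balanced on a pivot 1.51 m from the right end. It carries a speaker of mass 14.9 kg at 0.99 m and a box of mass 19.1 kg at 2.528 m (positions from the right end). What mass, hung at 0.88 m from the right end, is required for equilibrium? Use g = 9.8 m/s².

Taking torques about the pivot (at 1.51 m from the right end):
Speaker: 14.9 × 9.8 = 146 N down at 0.99 m → arm 0.52 m, τ = 146 × 0.52 = 75.92 N·m clockwise.
Box: 19.1 × 9.8 = 187.2 N down at 2.528 m → arm 1.018 m, τ = 187.2 × 1.018 = 190.6 N·m counterclockwise.
Net moment of known loads = 114.7 N·m counterclockwise.
An unknown mass m at 0.88 m has arm 0.63 m; its moment is m·g·0.63 clockwise.
Balancing moments: m × 9.8 × 0.63 = 114.7, giving m = 114.7 / (9.8 × 0.63) = 18.6 kg.

m ≈ 18.6 kg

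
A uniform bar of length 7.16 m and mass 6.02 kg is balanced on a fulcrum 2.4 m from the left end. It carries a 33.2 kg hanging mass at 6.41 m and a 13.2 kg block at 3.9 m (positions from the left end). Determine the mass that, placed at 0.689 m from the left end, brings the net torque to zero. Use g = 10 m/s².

m ≈ 93.5 kg

Taking torques about the fulcrum (at 2.4 m from the left end):
Beam weight: 6.02 × 10 = 60.2 N down at 3.58 m → arm 1.18 m, τ = 60.2 × 1.18 = 71.04 N·m clockwise.
Hanging mass: 33.2 × 10 = 332 N down at 6.41 m → arm 4.01 m, τ = 332 × 4.01 = 1331 N·m clockwise.
Block: 13.2 × 10 = 132 N down at 3.9 m → arm 1.5 m, τ = 132 × 1.5 = 198 N·m clockwise.
Net moment of known loads = 1600 N·m clockwise.
An unknown mass m at 0.689 m has arm 1.711 m; its moment is m·g·1.711 counterclockwise.
Στ = 0 ⇒ m × 10 × 1.711 = 1600 ⇒ m = 1600 / (10 × 1.711) = 93.5 kg.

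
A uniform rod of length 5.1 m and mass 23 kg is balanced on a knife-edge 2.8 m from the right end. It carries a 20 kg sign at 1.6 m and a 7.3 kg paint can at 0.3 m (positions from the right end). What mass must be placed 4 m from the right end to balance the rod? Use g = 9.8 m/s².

Take moments about the knife-edge (at 2.8 m from the right end).
Beam weight: 23 × 9.8 = 225.4 N down at 2.55 m → arm 0.25 m, τ = 225.4 × 0.25 = 56.35 N·m clockwise.
Sign: 20 × 9.8 = 196 N down at 1.6 m → arm 1.2 m, τ = 196 × 1.2 = 235.2 N·m clockwise.
Paint can: 7.3 × 9.8 = 71.54 N down at 0.3 m → arm 2.5 m, τ = 71.54 × 2.5 = 178.9 N·m clockwise.
Net moment of known loads = 470.5 N·m clockwise.
An unknown mass m at 4 m has arm 1.2 m; its moment is m·g·1.2 counterclockwise.
Στ = 0 ⇒ m × 9.8 × 1.2 = 470.5 ⇒ m = 470.5 / (9.8 × 1.2) = 40 kg.

m ≈ 40 kg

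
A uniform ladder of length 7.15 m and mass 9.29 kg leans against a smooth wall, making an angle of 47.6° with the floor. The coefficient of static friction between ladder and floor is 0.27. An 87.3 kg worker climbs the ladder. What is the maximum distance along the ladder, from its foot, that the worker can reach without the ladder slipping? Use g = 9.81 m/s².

Choose the foot of the ladder as the axis so the floor normal and friction both act there and drop out.
Ladder weight 9.29×9.81 = 91.13 N acts at 3.575 m along the ladder; its horizontal arm is 3.575·cos47.6° = 2.411 m → τ = 219.7 N·m clockwise.
Worker weight 87.3×9.81 = 856.4 N at distance d → arm d·cos47.6° → τ = 856.4·d·0.6743 clockwise.
Wall normal N at the top has arm L sinθ = 5.28 m counterclockwise, so Στ = 0 gives N·5.28 = 219.7 + 577.5·d.
ΣFy = 0 ⇒ N_floor = 947.5 N, so the maximum friction is μ_s·N_floor = 0.27×947.5 = 255.8 N. ΣFx = 0 ⇒ N_wall = f, so at the slipping point N = 255.8 N.
Substituting: 255.8×5.28 = 219.7 + 577.5·d ⇒ d = (1351 − 219.7) / 577.5 = 1.96 m.

d ≈ 1.96 m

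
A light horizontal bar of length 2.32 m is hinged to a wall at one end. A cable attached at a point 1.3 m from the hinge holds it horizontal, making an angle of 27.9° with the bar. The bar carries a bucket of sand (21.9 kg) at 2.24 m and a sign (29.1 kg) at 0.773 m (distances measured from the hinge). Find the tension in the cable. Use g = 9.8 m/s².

Choose the hinge as the axis so the unknown hinge reaction has zero arm there.
Bucket of sand: 21.9 × 9.8 = 214.6 N down at 2.24 m → arm 2.24 m, τ = 214.6 × 2.24 = 480.7 N·m clockwise.
Sign: 29.1 × 9.8 = 285.2 N down at 0.773 m → arm 0.773 m, τ = 285.2 × 0.773 = 220.5 N·m clockwise.
Total clockwise load moment = 701.2 N·m.
The cable tension T acts at 1.3 m; only its component perpendicular to the bar, T sinθ, produces torque. sin 27.9° = 0.4679.
Setting net torque to zero: T × 1.3 × 0.4679 = 701.2 → T = 701.2 / 0.6083 = 1150 N.

T ≈ 1150 N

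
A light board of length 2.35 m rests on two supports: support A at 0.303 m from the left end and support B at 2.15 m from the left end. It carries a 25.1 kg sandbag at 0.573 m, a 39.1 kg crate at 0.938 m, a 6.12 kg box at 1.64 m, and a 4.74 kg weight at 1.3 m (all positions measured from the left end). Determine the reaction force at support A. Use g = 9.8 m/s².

About support B:
Sandbag: 25.1 × 9.8 = 246 N down at 0.573 m → arm 1.577 m, τ = 246 × 1.577 = 387.9 N·m counterclockwise.
Crate: 39.1 × 9.8 = 383.2 N down at 0.938 m → arm 1.212 m, τ = 383.2 × 1.212 = 464.4 N·m counterclockwise.
Box: 6.12 × 9.8 = 59.98 N down at 1.64 m → arm 0.51 m, τ = 59.98 × 0.51 = 30.59 N·m counterclockwise.
Weight: 4.74 × 9.8 = 46.45 N down at 1.3 m → arm 0.85 m, τ = 46.45 × 0.85 = 39.48 N·m counterclockwise.
Net load moment about support B = 922.4 N·m counterclockwise.
Reaction R at support A is upward at 0.303 m, arm 1.847 m → moment R × 1.847 clockwise.
Setting net torque to zero: R × 1.847 = 922.4 → R = 499 N.

R_A ≈ 499 N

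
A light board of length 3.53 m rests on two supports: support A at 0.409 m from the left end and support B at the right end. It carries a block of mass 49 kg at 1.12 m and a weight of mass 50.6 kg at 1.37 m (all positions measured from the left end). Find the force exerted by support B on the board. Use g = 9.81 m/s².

R_B ≈ 262 N

Take moments about support A.
Block: 49 × 9.81 = 480.7 N down at 1.12 m → arm 0.711 m, τ = 480.7 × 0.711 = 341.8 N·m clockwise.
Weight: 50.6 × 9.81 = 496.4 N down at 1.37 m → arm 0.961 m, τ = 496.4 × 0.961 = 477 N·m clockwise.
Net load moment about support A = 818.8 N·m clockwise.
Reaction R at support B is upward at 3.53 m, arm 3.121 m → moment R × 3.121 counterclockwise.
Στ = 0 ⇒ R × 3.121 = 818.8 ⇒ R = 262 N.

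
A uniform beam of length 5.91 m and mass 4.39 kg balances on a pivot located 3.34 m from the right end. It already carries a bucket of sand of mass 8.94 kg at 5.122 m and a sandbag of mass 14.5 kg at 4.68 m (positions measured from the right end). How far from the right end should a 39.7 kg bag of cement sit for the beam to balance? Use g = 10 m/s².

x ≈ 2.49 m from the right end

About the pivot (at 3.34 m from the right end):
Beam weight: 4.39 × 10 = 43.9 N down at 2.955 m → arm 0.385 m, τ = 43.9 × 0.385 = 16.9 N·m clockwise.
Bucket of sand: 8.94 × 10 = 89.4 N down at 5.122 m → arm 1.782 m, τ = 89.4 × 1.782 = 159.3 N·m counterclockwise.
Sandbag: 14.5 × 10 = 145 N down at 4.68 m → arm 1.34 m, τ = 145 × 1.34 = 194.3 N·m counterclockwise.
Net moment of existing loads = 336.7 N·m counterclockwise.
The bag of cement weighs 39.7 × 10 = 397 N and must supply an equal clockwise moment, so its lever arm about the pivot is 336.7 / 397 = 0.848 m.
That puts it at 3.34 − 0.848 = 2.49 m from the right end.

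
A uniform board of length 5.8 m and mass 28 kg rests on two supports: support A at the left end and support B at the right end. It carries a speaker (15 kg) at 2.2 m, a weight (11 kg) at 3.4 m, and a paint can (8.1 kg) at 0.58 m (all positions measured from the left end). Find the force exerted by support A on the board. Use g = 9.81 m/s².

Taking torques about support B:
Beam weight: 28 × 9.81 = 274.7 N down at 2.9 m → arm 2.9 m, τ = 274.7 × 2.9 = 796.6 N·m counterclockwise.
Speaker: 15 × 9.81 = 147.2 N down at 2.2 m → arm 3.6 m, τ = 147.2 × 3.6 = 529.9 N·m counterclockwise.
Weight: 11 × 9.81 = 107.9 N down at 3.4 m → arm 2.4 m, τ = 107.9 × 2.4 = 259 N·m counterclockwise.
Paint can: 8.1 × 9.81 = 79.46 N down at 0.58 m → arm 5.22 m, τ = 79.46 × 5.22 = 414.8 N·m counterclockwise.
Net load moment about support B = 2000 N·m counterclockwise.
Reaction R at support A is upward at 0 m, arm 5.8 m → moment R × 5.8 clockwise.
For rotational equilibrium, R × 5.8 = 2000, so R = 345 N.

R_A ≈ 345 N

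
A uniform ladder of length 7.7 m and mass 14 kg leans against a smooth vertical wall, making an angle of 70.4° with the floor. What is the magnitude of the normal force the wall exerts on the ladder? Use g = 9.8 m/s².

About the foot of the ladder:
Ladder weight 14×9.8 = 137.2 N acts at 3.85 m along the ladder; its horizontal arm is 3.85·cos70.4° = 1.291 m → τ = 177.1 N·m clockwise.
Wall normal N acts horizontally at the top; its moment arm is the height L sinθ = 7.7·sin70.4° = 7.254 m, counterclockwise.
Στ = 0 ⇒ N × 7.254 = 177.1 ⇒ N = 24.4 N.

N_wall ≈ 24.4 N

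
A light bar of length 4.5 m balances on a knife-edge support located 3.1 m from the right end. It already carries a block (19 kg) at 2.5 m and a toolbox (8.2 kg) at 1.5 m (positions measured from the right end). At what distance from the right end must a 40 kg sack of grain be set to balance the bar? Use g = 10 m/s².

x ≈ 3.71 m from the right end

Choose the knife-edge support (at 3.1 m from the right end) as the axis so the support reaction has zero arm there.
Block: 19 × 10 = 190 N down at 2.5 m → arm 0.6 m, τ = 190 × 0.6 = 114 N·m clockwise.
Toolbox: 8.2 × 10 = 82 N down at 1.5 m → arm 1.6 m, τ = 82 × 1.6 = 131.2 N·m clockwise.
Net moment of existing loads = 245.2 N·m clockwise.
The sack of grain weighs 40 × 10 = 400 N and must supply an equal counterclockwise moment, so its lever arm about the knife-edge support is 245.2 / 400 = 0.613 m.
That puts it at 3.1 + 0.613 = 3.71 m from the right end.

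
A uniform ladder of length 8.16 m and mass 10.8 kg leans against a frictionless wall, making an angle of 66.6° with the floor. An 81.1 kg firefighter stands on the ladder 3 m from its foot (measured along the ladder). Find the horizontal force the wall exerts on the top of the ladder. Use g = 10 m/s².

N_wall ≈ 152 N

Choose the foot of the ladder as the axis so the floor normal and friction both act there and drop out.
Ladder weight 10.8×10 = 108 N acts at 4.08 m along the ladder; its horizontal arm is 4.08·cos66.6° = 1.62 m → τ = 175 N·m clockwise.
Firefighter: 81.1×10 = 811 N at 3 m → arm 1.191 m → τ = 965.9 N·m clockwise.
Wall normal N acts horizontally at the top; its moment arm is the height L sinθ = 8.16·sin66.6° = 7.489 m, counterclockwise.
Στ = 0 ⇒ N × 7.489 = 1141 ⇒ N = 152 N.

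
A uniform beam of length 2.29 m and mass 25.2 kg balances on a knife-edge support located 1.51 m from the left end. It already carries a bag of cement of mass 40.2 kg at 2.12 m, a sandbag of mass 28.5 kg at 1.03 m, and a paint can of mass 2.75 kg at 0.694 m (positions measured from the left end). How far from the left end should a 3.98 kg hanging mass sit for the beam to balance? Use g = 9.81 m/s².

About the knife-edge support (at 1.51 m from the left end):
Beam weight: 25.2 × 9.81 = 247.2 N down at 1.145 m → arm 0.365 m, τ = 247.2 × 0.365 = 90.23 N·m counterclockwise.
Bag of cement: 40.2 × 9.81 = 394.4 N down at 2.12 m → arm 0.61 m, τ = 394.4 × 0.61 = 240.6 N·m clockwise.
Sandbag: 28.5 × 9.81 = 279.6 N down at 1.03 m → arm 0.48 m, τ = 279.6 × 0.48 = 134.2 N·m counterclockwise.
Paint can: 2.75 × 9.81 = 26.98 N down at 0.694 m → arm 0.816 m, τ = 26.98 × 0.816 = 22.02 N·m counterclockwise.
Net moment of existing loads = 5.85 N·m counterclockwise.
The hanging mass weighs 3.98 × 9.81 = 39.04 N and must supply an equal clockwise moment, so its lever arm about the knife-edge support is 5.85 / 39.04 = 0.15 m.
That puts it at 1.51 + 0.15 = 1.66 m from the left end.

x ≈ 1.66 m from the left end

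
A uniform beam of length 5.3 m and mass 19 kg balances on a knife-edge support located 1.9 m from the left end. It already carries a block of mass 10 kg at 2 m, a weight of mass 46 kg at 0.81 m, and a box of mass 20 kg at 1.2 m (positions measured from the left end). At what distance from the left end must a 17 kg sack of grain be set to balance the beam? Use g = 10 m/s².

Take moments about the knife-edge support (at 1.9 m from the left end).
Beam weight: 19 × 10 = 190 N down at 2.65 m → arm 0.75 m, τ = 190 × 0.75 = 142.5 N·m clockwise.
Block: 10 × 10 = 100 N down at 2 m → arm 0.1 m, τ = 100 × 0.1 = 10 N·m clockwise.
Weight: 46 × 10 = 460 N down at 0.81 m → arm 1.09 m, τ = 460 × 1.09 = 501.4 N·m counterclockwise.
Box: 20 × 10 = 200 N down at 1.2 m → arm 0.7 m, τ = 200 × 0.7 = 140 N·m counterclockwise.
Net moment of existing loads = 488.9 N·m counterclockwise.
The sack of grain weighs 17 × 10 = 170 N and must supply an equal clockwise moment, so its lever arm about the knife-edge support is 488.9 / 170 = 2.88 m.
That puts it at 1.9 + 2.88 = 4.78 m from the left end.

x ≈ 4.78 m from the left end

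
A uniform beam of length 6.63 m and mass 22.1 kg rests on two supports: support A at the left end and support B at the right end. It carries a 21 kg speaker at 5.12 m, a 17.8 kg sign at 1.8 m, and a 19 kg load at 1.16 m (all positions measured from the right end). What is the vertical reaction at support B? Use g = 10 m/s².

Choose support A as the axis so its reaction then has zero moment arm.
Beam weight: 22.1 × 10 = 221 N down at 3.315 m → arm 3.315 m, τ = 221 × 3.315 = 732.6 N·m clockwise.
Speaker: 21 × 10 = 210 N down at 5.12 m → arm 1.51 m, τ = 210 × 1.51 = 317.1 N·m clockwise.
Sign: 17.8 × 10 = 178 N down at 1.8 m → arm 4.83 m, τ = 178 × 4.83 = 859.7 N·m clockwise.
Load: 19 × 10 = 190 N down at 1.16 m → arm 5.47 m, τ = 190 × 5.47 = 1039 N·m clockwise.
Net load moment about support A = 2948 N·m clockwise.
Reaction R at support B is upward at 0 m, arm 6.63 m → moment R × 6.63 counterclockwise.
Setting net torque to zero: R × 6.63 = 2948 → R = 445 N.

R_B ≈ 445 N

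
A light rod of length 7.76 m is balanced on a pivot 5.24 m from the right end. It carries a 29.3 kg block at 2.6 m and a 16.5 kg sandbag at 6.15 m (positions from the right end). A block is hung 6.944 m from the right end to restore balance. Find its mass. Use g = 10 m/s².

Take moments about the pivot (at 5.24 m from the right end).
Block: 29.3 × 10 = 293 N down at 2.6 m → arm 2.64 m, τ = 293 × 2.64 = 773.5 N·m clockwise.
Sandbag: 16.5 × 10 = 165 N down at 6.15 m → arm 0.91 m, τ = 165 × 0.91 = 150.2 N·m counterclockwise.
Net moment of known loads = 623.3 N·m clockwise.
An unknown mass m at 6.944 m has arm 1.704 m; its moment is m·g·1.704 counterclockwise.
Setting net torque to zero: m × 10 × 1.704 = 623.3 → m = 623.3 / (10 × 1.704) = 36.6 kg.

m ≈ 36.6 kg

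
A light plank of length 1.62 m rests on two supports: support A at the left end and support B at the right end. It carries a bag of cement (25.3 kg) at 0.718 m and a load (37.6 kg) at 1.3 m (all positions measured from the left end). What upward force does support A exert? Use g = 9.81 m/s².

R_A ≈ 211 N

Taking torques about support B:
Bag of cement: 25.3 × 9.81 = 248.2 N down at 0.718 m → arm 0.902 m, τ = 248.2 × 0.902 = 223.9 N·m counterclockwise.
Load: 37.6 × 9.81 = 368.9 N down at 1.3 m → arm 0.32 m, τ = 368.9 × 0.32 = 118 N·m counterclockwise.
Net load moment about support B = 341.9 N·m counterclockwise.
Reaction R at support A is upward at 0 m, arm 1.62 m → moment R × 1.62 clockwise.
Setting net torque to zero: R × 1.62 = 341.9 → R = 211 N.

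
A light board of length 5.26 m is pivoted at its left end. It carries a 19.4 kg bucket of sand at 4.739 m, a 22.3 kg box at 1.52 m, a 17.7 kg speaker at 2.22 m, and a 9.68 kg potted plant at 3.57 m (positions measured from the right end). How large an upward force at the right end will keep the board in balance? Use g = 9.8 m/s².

Sum moments about the left end (the unknown pivot reaction has zero arm there).
Bucket of sand: 19.4 × 9.8 = 190.1 N down at 4.739 m → arm 0.521 m, τ = 190.1 × 0.521 = 99.04 N·m clockwise.
Box: 22.3 × 9.8 = 218.5 N down at 1.52 m → arm 3.74 m, τ = 218.5 × 3.74 = 817.2 N·m clockwise.
Speaker: 17.7 × 9.8 = 173.5 N down at 2.22 m → arm 3.04 m, τ = 173.5 × 3.04 = 527.4 N·m clockwise.
Potted plant: 9.68 × 9.8 = 94.86 N down at 3.57 m → arm 1.69 m, τ = 94.86 × 1.69 = 160.3 N·m clockwise.
Net moment of the loads = 1604 N·m clockwise.
The upward force F acts at the right end, arm 5.26 m, giving F × 5.26 counterclockwise.
Balancing moments: F × 5.26 = 1604, giving F = 1604 / 5.26 = 305 N.

F ≈ 305 N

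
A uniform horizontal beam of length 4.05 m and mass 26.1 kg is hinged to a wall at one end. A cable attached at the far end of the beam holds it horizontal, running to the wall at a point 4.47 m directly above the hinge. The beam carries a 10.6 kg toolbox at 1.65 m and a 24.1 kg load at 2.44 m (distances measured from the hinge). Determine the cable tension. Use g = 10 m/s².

Take moments about the hinge.
Beam weight: 26.1 × 10 = 261 N down at 2.025 m → arm 2.025 m, τ = 261 × 2.025 = 528.5 N·m clockwise.
Toolbox: 10.6 × 10 = 106 N down at 1.65 m → arm 1.65 m, τ = 106 × 1.65 = 174.9 N·m clockwise.
Load: 24.1 × 10 = 241 N down at 2.44 m → arm 2.44 m, τ = 241 × 2.44 = 588 N·m clockwise.
Total clockwise load moment = 1291 N·m.
The cable tension T acts at 4.05 m; only its component perpendicular to the beam, T sinθ, produces torque. sinθ = h/√(h²+d²) = 4.47/√(4.47²+4.05²) = 0.7411.
For rotational equilibrium, T × 4.05 × 0.7411 = 1291, so T = 1291 / 3.001 = 430 N.

T ≈ 430 N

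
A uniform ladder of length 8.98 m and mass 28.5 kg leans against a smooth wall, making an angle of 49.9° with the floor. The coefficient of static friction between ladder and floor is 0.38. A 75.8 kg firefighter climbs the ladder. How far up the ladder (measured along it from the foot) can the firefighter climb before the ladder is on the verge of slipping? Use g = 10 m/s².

Taking torques about the foot of the ladder:
Ladder weight 28.5×10 = 285 N acts at 4.49 m along the ladder; its horizontal arm is 4.49·cos49.9° = 2.892 m → τ = 824.2 N·m clockwise.
Firefighter weight 75.8×10 = 758 N at distance d → arm d·cos49.9° → τ = 758·d·0.6441 clockwise.
Wall normal N at the top has arm L sinθ = 6.869 m counterclockwise, so Στ = 0 gives N·6.869 = 824.2 + 488.2·d.
ΣFy = 0 ⇒ N_floor = 1043 N, so the maximum friction is μ_s·N_floor = 0.38×1043 = 396.3 N. ΣFx = 0 ⇒ N_wall = f, so at the slipping point N = 396.3 N.
Substituting: 396.3×6.869 = 824.2 + 488.2·d ⇒ d = (2722 − 824.2) / 488.2 = 3.89 m.

d ≈ 3.89 m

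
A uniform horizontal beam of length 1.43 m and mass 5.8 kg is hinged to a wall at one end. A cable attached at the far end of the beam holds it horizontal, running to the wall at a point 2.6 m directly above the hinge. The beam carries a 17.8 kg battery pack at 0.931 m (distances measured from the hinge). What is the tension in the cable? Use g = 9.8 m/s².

Sum moments about the hinge (the unknown hinge reaction has zero arm there).
Beam weight: 5.8 × 9.8 = 56.84 N down at 0.715 m → arm 0.715 m, τ = 56.84 × 0.715 = 40.64 N·m clockwise.
Battery pack: 17.8 × 9.8 = 174.4 N down at 0.931 m → arm 0.931 m, τ = 174.4 × 0.931 = 162.4 N·m clockwise.
Total clockwise load moment = 203 N·m.
The cable tension T acts at 1.43 m; only its component perpendicular to the beam, T sinθ, produces torque. sinθ = h/√(h²+d²) = 2.6/√(2.6²+1.43²) = 0.8762.
Setting net torque to zero: T × 1.43 × 0.8762 = 203 → T = 203 / 1.253 = 162 N.

T ≈ 162 N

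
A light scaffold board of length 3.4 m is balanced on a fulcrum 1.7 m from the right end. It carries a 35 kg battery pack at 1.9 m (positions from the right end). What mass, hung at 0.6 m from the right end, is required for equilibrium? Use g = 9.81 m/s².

Sum moments about the fulcrum (at 1.7 m from the right end) (the support reaction has zero arm there).
Battery pack: 35 × 9.81 = 343.4 N down at 1.9 m → arm 0.2 m, τ = 343.4 × 0.2 = 68.68 N·m counterclockwise.
Net moment of known loads = 68.68 N·m counterclockwise.
An unknown mass m at 0.6 m has arm 1.1 m; its moment is m·g·1.1 clockwise.
Στ = 0 ⇒ m × 9.81 × 1.1 = 68.68 ⇒ m = 68.68 / (9.81 × 1.1) = 6.36 kg.

m ≈ 6.36 kg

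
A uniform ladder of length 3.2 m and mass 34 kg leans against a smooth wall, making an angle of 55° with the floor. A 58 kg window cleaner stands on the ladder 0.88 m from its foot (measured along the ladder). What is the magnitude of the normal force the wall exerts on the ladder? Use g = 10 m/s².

Taking torques about the foot of the ladder:
Ladder weight 34×10 = 340 N acts at 1.6 m along the ladder; its horizontal arm is 1.6·cos55° = 0.9177 m → τ = 312 N·m clockwise.
Window cleaner: 58×10 = 580 N at 0.88 m → arm 0.5047 m → τ = 292.7 N·m clockwise.
Wall normal N acts horizontally at the top; its moment arm is the height L sinθ = 3.2·sin55° = 2.621 m, counterclockwise.
For rotational equilibrium, N × 2.621 = 604.7, so N = 231 N.

N_wall ≈ 231 N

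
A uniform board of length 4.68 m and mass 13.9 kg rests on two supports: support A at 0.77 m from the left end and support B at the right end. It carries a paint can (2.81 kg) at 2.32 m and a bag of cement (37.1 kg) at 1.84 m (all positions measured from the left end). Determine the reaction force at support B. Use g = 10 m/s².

Taking torques about support A:
Beam weight: 13.9 × 10 = 139 N down at 2.34 m → arm 1.57 m, τ = 139 × 1.57 = 218.2 N·m clockwise.
Paint can: 2.81 × 10 = 28.1 N down at 2.32 m → arm 1.55 m, τ = 28.1 × 1.55 = 43.56 N·m clockwise.
Bag of cement: 37.1 × 10 = 371 N down at 1.84 m → arm 1.07 m, τ = 371 × 1.07 = 397 N·m clockwise.
Net load moment about support A = 658.8 N·m clockwise.
Reaction R at support B is upward at 4.68 m, arm 3.91 m → moment R × 3.91 counterclockwise.
Setting net torque to zero: R × 3.91 = 658.8 → R = 168 N.

R_B ≈ 168 N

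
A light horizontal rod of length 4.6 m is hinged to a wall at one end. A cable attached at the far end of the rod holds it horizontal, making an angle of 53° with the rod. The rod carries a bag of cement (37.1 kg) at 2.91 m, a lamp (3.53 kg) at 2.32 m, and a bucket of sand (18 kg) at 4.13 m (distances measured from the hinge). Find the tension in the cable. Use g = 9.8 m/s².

T ≈ 508 N

Taking torques about the hinge:
Bag of cement: 37.1 × 9.8 = 363.6 N down at 2.91 m → arm 2.91 m, τ = 363.6 × 2.91 = 1058 N·m clockwise.
Lamp: 3.53 × 9.8 = 34.59 N down at 2.32 m → arm 2.32 m, τ = 34.59 × 2.32 = 80.25 N·m clockwise.
Bucket of sand: 18 × 9.8 = 176.4 N down at 4.13 m → arm 4.13 m, τ = 176.4 × 4.13 = 728.5 N·m clockwise.
Total clockwise load moment = 1867 N·m.
The cable tension T acts at 4.6 m; only its component perpendicular to the rod, T sinθ, produces torque. sin 53° = 0.7986.
Στ = 0 ⇒ T × 4.6 × 0.7986 = 1867 ⇒ T = 1867 / 3.674 = 508 N.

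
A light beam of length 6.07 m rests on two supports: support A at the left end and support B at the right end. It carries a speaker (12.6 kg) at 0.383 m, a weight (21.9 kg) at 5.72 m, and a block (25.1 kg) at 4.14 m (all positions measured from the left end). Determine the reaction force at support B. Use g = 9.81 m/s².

R_B ≈ 378 N

About support A:
Speaker: 12.6 × 9.81 = 123.6 N down at 0.383 m → arm 0.383 m, τ = 123.6 × 0.383 = 47.34 N·m clockwise.
Weight: 21.9 × 9.81 = 214.8 N down at 5.72 m → arm 5.72 m, τ = 214.8 × 5.72 = 1229 N·m clockwise.
Block: 25.1 × 9.81 = 246.2 N down at 4.14 m → arm 4.14 m, τ = 246.2 × 4.14 = 1019 N·m clockwise.
Net load moment about support A = 2295 N·m clockwise.
Reaction R at support B is upward at 6.07 m, arm 6.07 m → moment R × 6.07 counterclockwise.
Balancing moments: R × 6.07 = 2295, giving R = 378 N.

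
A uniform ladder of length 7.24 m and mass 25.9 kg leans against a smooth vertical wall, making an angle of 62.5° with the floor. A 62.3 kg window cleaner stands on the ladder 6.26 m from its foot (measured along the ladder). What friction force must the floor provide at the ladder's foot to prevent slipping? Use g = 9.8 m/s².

Taking torques about the foot of the ladder:
Ladder weight 25.9×9.8 = 253.8 N acts at 3.62 m along the ladder; its horizontal arm is 3.62·cos62.5° = 1.672 m → τ = 424.4 N·m clockwise.
Window cleaner: 62.3×9.8 = 610.5 N at 6.26 m → arm 2.891 m → τ = 1765 N·m clockwise.
Wall normal N acts horizontally at the top; its moment arm is the height L sinθ = 7.24·sin62.5° = 6.422 m, counterclockwise.
Στ = 0 ⇒ N × 6.422 = 2189 ⇒ N = 341 N.
ΣFx = 0: friction at the foot balances the wall's push, so f = N_wall = 341 N.

f ≈ 341 N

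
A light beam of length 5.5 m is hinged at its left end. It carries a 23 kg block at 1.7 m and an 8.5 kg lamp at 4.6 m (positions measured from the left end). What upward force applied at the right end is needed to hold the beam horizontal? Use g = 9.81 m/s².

F ≈ 139 N

About the left end:
Block: 23 × 9.81 = 225.6 N down at 1.7 m → arm 1.7 m, τ = 225.6 × 1.7 = 383.5 N·m clockwise.
Lamp: 8.5 × 9.81 = 83.39 N down at 4.6 m → arm 4.6 m, τ = 83.39 × 4.6 = 383.6 N·m clockwise.
Net moment of the loads = 767.1 N·m clockwise.
The upward force F acts at the right end, arm 5.5 m, giving F × 5.5 counterclockwise.
Στ = 0 ⇒ F × 5.5 = 767.1 ⇒ F = 767.1 / 5.5 = 139 N.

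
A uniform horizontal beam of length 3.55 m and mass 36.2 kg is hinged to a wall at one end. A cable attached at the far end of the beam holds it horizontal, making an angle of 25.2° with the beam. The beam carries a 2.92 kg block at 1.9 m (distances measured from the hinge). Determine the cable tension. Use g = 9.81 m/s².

T ≈ 453 N

Take moments about the hinge.
Beam weight: 36.2 × 9.81 = 355.1 N down at 1.775 m → arm 1.775 m, τ = 355.1 × 1.775 = 630.3 N·m clockwise.
Block: 2.92 × 9.81 = 28.65 N down at 1.9 m → arm 1.9 m, τ = 28.65 × 1.9 = 54.43 N·m clockwise.
Total clockwise load moment = 684.7 N·m.
The cable tension T acts at 3.55 m; only its component perpendicular to the beam, T sinθ, produces torque. sin 25.2° = 0.4258.
Balancing moments: T × 3.55 × 0.4258 = 684.7, giving T = 684.7 / 1.512 = 453 N.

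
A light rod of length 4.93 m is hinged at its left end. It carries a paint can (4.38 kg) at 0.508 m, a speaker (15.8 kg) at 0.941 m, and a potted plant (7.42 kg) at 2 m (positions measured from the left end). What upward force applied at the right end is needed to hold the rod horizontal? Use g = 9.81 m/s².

F ≈ 63.5 N

Sum moments about the left end (the unknown pivot reaction has zero arm there).
Paint can: 4.38 × 9.81 = 42.97 N down at 0.508 m → arm 0.508 m, τ = 42.97 × 0.508 = 21.83 N·m clockwise.
Speaker: 15.8 × 9.81 = 155 N down at 0.941 m → arm 0.941 m, τ = 155 × 0.941 = 145.9 N·m clockwise.
Potted plant: 7.42 × 9.81 = 72.79 N down at 2 m → arm 2 m, τ = 72.79 × 2 = 145.6 N·m clockwise.
Net moment of the loads = 313.3 N·m clockwise.
The upward force F acts at the right end, arm 4.93 m, giving F × 4.93 counterclockwise.
For rotational equilibrium, F × 4.93 = 313.3, so F = 313.3 / 4.93 = 63.5 N.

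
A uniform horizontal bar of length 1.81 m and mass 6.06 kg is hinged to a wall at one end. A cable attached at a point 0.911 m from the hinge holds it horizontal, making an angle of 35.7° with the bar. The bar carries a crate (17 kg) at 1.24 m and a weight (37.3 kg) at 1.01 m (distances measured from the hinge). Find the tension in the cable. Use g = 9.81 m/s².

T ≈ 1190 N

About the hinge:
Beam weight: 6.06 × 9.81 = 59.45 N down at 0.905 m → arm 0.905 m, τ = 59.45 × 0.905 = 53.8 N·m clockwise.
Crate: 17 × 9.81 = 166.8 N down at 1.24 m → arm 1.24 m, τ = 166.8 × 1.24 = 206.8 N·m clockwise.
Weight: 37.3 × 9.81 = 365.9 N down at 1.01 m → arm 1.01 m, τ = 365.9 × 1.01 = 369.6 N·m clockwise.
Total clockwise load moment = 630.2 N·m.
The cable tension T acts at 0.911 m; only its component perpendicular to the bar, T sinθ, produces torque. sin 35.7° = 0.5835.
Setting net torque to zero: T × 0.911 × 0.5835 = 630.2 → T = 630.2 / 0.5316 = 1190 N.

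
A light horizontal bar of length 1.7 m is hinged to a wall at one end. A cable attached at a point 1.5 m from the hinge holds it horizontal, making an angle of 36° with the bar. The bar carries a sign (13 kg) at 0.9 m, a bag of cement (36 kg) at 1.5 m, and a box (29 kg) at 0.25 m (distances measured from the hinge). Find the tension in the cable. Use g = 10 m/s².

About the hinge:
Sign: 13 × 10 = 130 N down at 0.9 m → arm 0.9 m, τ = 130 × 0.9 = 117 N·m clockwise.
Bag of cement: 36 × 10 = 360 N down at 1.5 m → arm 1.5 m, τ = 360 × 1.5 = 540 N·m clockwise.
Box: 29 × 10 = 290 N down at 0.25 m → arm 0.25 m, τ = 290 × 0.25 = 72.5 N·m clockwise.
Total clockwise load moment = 729.5 N·m.
The cable tension T acts at 1.5 m; only its component perpendicular to the bar, T sinθ, produces torque. sin 36° = 0.5878.
For rotational equilibrium, T × 1.5 × 0.5878 = 729.5, so T = 729.5 / 0.8817 = 827 N.

T ≈ 827 N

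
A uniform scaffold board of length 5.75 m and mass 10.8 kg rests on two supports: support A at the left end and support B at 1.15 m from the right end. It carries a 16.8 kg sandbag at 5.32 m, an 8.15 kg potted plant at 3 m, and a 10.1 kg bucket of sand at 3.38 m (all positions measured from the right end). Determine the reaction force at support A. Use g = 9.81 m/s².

R_A ≈ 269 N

Take moments about support B.
Beam weight: 10.8 × 9.81 = 105.9 N down at 2.875 m → arm 1.725 m, τ = 105.9 × 1.725 = 182.7 N·m counterclockwise.
Sandbag: 16.8 × 9.81 = 164.8 N down at 5.32 m → arm 4.17 m, τ = 164.8 × 4.17 = 687.2 N·m counterclockwise.
Potted plant: 8.15 × 9.81 = 79.95 N down at 3 m → arm 1.85 m, τ = 79.95 × 1.85 = 147.9 N·m counterclockwise.
Bucket of sand: 10.1 × 9.81 = 99.08 N down at 3.38 m → arm 2.23 m, τ = 99.08 × 2.23 = 220.9 N·m counterclockwise.
Net load moment about support B = 1239 N·m counterclockwise.
Reaction R at support A is upward at 5.75 m, arm 4.6 m → moment R × 4.6 clockwise.
Setting net torque to zero: R × 4.6 = 1239 → R = 269 N.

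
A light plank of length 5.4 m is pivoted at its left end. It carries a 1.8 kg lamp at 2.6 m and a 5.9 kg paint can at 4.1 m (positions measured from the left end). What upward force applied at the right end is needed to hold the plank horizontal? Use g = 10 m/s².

Sum moments about the left end (the unknown pivot reaction has zero arm there).
Lamp: 1.8 × 10 = 18 N down at 2.6 m → arm 2.6 m, τ = 18 × 2.6 = 46.8 N·m clockwise.
Paint can: 5.9 × 10 = 59 N down at 4.1 m → arm 4.1 m, τ = 59 × 4.1 = 241.9 N·m clockwise.
Net moment of the loads = 288.7 N·m clockwise.
The upward force F acts at the right end, arm 5.4 m, giving F × 5.4 counterclockwise.
Setting net torque to zero: F × 5.4 = 288.7 → F = 288.7 / 5.4 = 53.5 N.

F ≈ 53.5 N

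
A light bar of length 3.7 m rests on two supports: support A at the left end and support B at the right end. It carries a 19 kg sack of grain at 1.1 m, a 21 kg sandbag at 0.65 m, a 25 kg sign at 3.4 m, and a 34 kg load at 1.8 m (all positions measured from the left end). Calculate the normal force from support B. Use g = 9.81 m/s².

R_B ≈ 479 N

Sum moments about support A (its reaction then has zero moment arm).
Sack of grain: 19 × 9.81 = 186.4 N down at 1.1 m → arm 1.1 m, τ = 186.4 × 1.1 = 205 N·m clockwise.
Sandbag: 21 × 9.81 = 206 N down at 0.65 m → arm 0.65 m, τ = 206 × 0.65 = 133.9 N·m clockwise.
Sign: 25 × 9.81 = 245.2 N down at 3.4 m → arm 3.4 m, τ = 245.2 × 3.4 = 833.7 N·m clockwise.
Load: 34 × 9.81 = 333.5 N down at 1.8 m → arm 1.8 m, τ = 333.5 × 1.8 = 600.3 N·m clockwise.
Net load moment about support A = 1773 N·m clockwise.
Reaction R at support B is upward at 3.7 m, arm 3.7 m → moment R × 3.7 counterclockwise.
For rotational equilibrium, R × 3.7 = 1773, so R = 479 N.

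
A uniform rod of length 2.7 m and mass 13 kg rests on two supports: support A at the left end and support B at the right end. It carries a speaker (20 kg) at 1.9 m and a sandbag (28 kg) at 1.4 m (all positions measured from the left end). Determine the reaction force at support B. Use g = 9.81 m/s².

About support A:
Beam weight: 13 × 9.81 = 127.5 N down at 1.35 m → arm 1.35 m, τ = 127.5 × 1.35 = 172.1 N·m clockwise.
Speaker: 20 × 9.81 = 196.2 N down at 1.9 m → arm 1.9 m, τ = 196.2 × 1.9 = 372.8 N·m clockwise.
Sandbag: 28 × 9.81 = 274.7 N down at 1.4 m → arm 1.4 m, τ = 274.7 × 1.4 = 384.6 N·m clockwise.
Net load moment about support A = 929.5 N·m clockwise.
Reaction R at support B is upward at 2.7 m, arm 2.7 m → moment R × 2.7 counterclockwise.
Balancing moments: R × 2.7 = 929.5, giving R = 344 N.

R_B ≈ 344 N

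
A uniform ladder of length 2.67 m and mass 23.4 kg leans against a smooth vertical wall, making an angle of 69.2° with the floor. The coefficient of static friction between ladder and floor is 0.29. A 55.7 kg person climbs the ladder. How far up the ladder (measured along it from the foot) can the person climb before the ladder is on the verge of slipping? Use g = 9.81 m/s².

d ≈ 2.33 m

Take moments about the foot of the ladder.
Ladder weight 23.4×9.81 = 229.6 N acts at 1.335 m along the ladder; its horizontal arm is 1.335·cos69.2° = 0.4741 m → τ = 108.9 N·m clockwise.
Person weight 55.7×9.81 = 546.4 N at distance d → arm d·cos69.2° → τ = 546.4·d·0.3551 clockwise.
Wall normal N at the top has arm L sinθ = 2.496 m counterclockwise, so Στ = 0 gives N·2.496 = 108.9 + 194·d.
ΣFy = 0 ⇒ N_floor = 776 N, so the maximum friction is μ_s·N_floor = 0.29×776 = 225 N. ΣFx = 0 ⇒ N_wall = f, so at the slipping point N = 225 N.
Substituting: 225×2.496 = 108.9 + 194·d ⇒ d = (561.6 − 108.9) / 194 = 2.33 m.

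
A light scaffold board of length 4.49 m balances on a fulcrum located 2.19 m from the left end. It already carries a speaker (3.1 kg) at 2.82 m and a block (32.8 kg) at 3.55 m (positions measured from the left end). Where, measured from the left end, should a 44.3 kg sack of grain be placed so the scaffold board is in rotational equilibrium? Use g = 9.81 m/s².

Choose the fulcrum (at 2.19 m from the left end) as the axis so the support reaction has zero arm there.
Speaker: 3.1 × 9.81 = 30.41 N down at 2.82 m → arm 0.63 m, τ = 30.41 × 0.63 = 19.16 N·m clockwise.
Block: 32.8 × 9.81 = 321.8 N down at 3.55 m → arm 1.36 m, τ = 321.8 × 1.36 = 437.6 N·m clockwise.
Net moment of existing loads = 456.8 N·m clockwise.
The sack of grain weighs 44.3 × 9.81 = 434.6 N and must supply an equal counterclockwise moment, so its lever arm about the fulcrum is 456.8 / 434.6 = 1.05 m.
That puts it at 2.19 − 1.05 = 1.14 m from the left end.

x ≈ 1.14 m from the left end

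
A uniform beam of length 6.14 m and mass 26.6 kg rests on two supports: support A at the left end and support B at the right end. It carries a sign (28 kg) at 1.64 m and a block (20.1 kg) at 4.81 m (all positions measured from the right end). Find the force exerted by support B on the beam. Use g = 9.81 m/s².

R_B ≈ 374 N

Choose support A as the axis so its reaction then has zero moment arm.
Beam weight: 26.6 × 9.81 = 260.9 N down at 3.07 m → arm 3.07 m, τ = 260.9 × 3.07 = 801 N·m clockwise.
Sign: 28 × 9.81 = 274.7 N down at 1.64 m → arm 4.5 m, τ = 274.7 × 4.5 = 1236 N·m clockwise.
Block: 20.1 × 9.81 = 197.2 N down at 4.81 m → arm 1.33 m, τ = 197.2 × 1.33 = 262.3 N·m clockwise.
Net load moment about support A = 2299 N·m clockwise.
Reaction R at support B is upward at 0 m, arm 6.14 m → moment R × 6.14 counterclockwise.
For rotational equilibrium, R × 6.14 = 2299, so R = 374 N.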